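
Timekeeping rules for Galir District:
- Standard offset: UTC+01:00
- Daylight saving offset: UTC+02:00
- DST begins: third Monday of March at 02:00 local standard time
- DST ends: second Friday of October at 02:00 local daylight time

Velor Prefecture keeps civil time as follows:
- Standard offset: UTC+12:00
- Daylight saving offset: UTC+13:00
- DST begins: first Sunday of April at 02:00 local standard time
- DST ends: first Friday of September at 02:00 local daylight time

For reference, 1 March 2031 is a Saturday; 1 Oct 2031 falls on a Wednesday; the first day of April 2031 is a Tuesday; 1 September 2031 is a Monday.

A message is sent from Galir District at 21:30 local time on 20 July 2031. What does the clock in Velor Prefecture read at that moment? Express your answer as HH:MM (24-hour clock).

08:30

1 March 2031 is a Saturday, so the first Monday is March 3 and the third is March 17.
1 October 2031 is a Wednesday, so the first Friday is October 3 and the second is October 10.
20 July 2031 falls between 17 March and 10 October, so daylight saving is in effect and Galir District is at UTC+02:00.
21:30 Galir District − 2h = 19:30 UTC.
1 April 2031 is a Tuesday, so the first Sunday is April 6.
1 September 2031 is a Monday, so the first Friday is September 5.
At the standard offset (UTC+12:00), 19:30 UTC + 12h = 07:30 Velor Prefecture standard time (rolling into the next day, 21 July 2031).
The standard-time date in Velor Prefecture, 21 July 2031, falls between 6 April and 5 September, so daylight saving is in effect and Velor Prefecture is at UTC+13:00.
19:30 UTC + 13h = 08:30 Velor Prefecture (rolling into the next day, 21 July 2031).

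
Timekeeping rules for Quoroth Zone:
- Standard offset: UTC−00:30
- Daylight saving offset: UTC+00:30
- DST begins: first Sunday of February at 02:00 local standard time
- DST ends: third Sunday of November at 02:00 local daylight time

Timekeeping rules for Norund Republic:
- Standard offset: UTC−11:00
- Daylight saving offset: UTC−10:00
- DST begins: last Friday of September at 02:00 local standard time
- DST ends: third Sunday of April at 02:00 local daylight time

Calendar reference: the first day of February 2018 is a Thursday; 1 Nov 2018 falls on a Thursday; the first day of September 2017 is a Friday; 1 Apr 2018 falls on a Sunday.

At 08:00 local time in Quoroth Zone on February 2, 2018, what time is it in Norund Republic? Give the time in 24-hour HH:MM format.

1 February 2018 is a Thursday, so the first Sunday is February 4.
1 November 2018 is a Thursday, so the first Sunday is November 4 and the third is November 18.
Daylight saving runs 4 February – 18 November; February 2, 2018 is outside that window, so Quoroth Zone is on standard time at UTC−00:30.
08:00 Quoroth Zone + 0h30m = 08:30 UTC.
1 September 2017 is a Friday, so Fridays fall on 1, 8, 15, 22, 29; the last is September 29.
1 April 2018 is a Sunday, so the first Sunday is April 1 and the third is April 15.
At the standard offset (UTC−11:00), 08:30 UTC − 11h = 21:30 Norund Republic standard time (rolling into the previous day, 1 February 2018).
The standard-time date in Norund Republic, February 1, 2018, lies within the daylight-saving period (29 September 2017 – 15 April 2018), so Norund Republic is on daylight time, UTC−10:00.
08:30 UTC − 10h = 22:30 Norund Republic (rolling into the previous day, 1 February 2018).

22:30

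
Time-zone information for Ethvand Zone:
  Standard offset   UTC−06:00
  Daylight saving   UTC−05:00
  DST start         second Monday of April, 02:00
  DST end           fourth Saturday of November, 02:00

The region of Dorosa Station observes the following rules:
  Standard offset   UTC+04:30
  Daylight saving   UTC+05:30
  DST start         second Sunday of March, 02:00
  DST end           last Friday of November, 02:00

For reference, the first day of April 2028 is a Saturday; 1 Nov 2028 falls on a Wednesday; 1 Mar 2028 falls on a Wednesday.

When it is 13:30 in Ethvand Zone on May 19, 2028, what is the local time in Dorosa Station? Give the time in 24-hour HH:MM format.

1 April 2028 is a Saturday, so the first Monday is April 3 and the second is April 10.
1 November 2028 is a Wednesday, so the first Saturday is November 4 and the fourth is November 25.
May 19, 2028 falls between 10 April and 25 November, so daylight saving is in effect and Ethvand Zone is at UTC−05:00.
13:30 Ethvand Zone + 5h = 18:30 UTC.
1 March 2028 is a Wednesday, so the first Sunday is March 5 and the second is March 12.
1 November 2028 is a Wednesday, so Fridays fall on 3, 10, 17, 24; the last is November 24.
At the standard offset (UTC+04:30), 18:30 UTC + 4h30m = 23:00 Dorosa Station standard time.
The standard-time date in Dorosa Station, May 19, 2028, falls between 12 March and 24 November, so daylight saving is in effect and Dorosa Station is at UTC+05:30.
18:30 UTC + 5h30m = 00:00 Dorosa Station (rolling into the next day, 20 May 2028).

00:00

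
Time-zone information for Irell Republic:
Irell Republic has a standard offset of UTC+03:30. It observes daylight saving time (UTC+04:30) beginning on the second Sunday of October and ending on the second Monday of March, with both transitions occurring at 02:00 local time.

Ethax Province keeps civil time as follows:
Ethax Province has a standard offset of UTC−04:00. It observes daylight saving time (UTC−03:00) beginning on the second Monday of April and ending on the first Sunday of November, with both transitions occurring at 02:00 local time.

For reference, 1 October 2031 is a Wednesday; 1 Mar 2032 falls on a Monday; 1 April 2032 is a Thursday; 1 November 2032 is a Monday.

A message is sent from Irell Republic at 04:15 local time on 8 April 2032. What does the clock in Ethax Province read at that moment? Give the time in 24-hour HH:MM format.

1 October 2031 is a Wednesday, so the first Sunday is October 5 and the second is October 12.
1 March 2032 is a Monday, so the first Monday is March 1 and the second is March 8.
8 April 2032 is outside the daylight-saving period (12 October 2031 – 8 March 2032), so Irell Republic is on standard time, UTC+03:30.
04:15 Irell Republic − 3h30m = 00:45 UTC.
1 April 2032 is a Thursday, so the first Monday is April 5 and the second is April 12.
1 November 2032 is a Monday, so the first Sunday is November 7.
At the standard offset (UTC−04:00), 00:45 UTC − 4h = 20:45 Ethax Province standard time (rolling into the previous day, 7 April 2032).
Daylight saving runs 12 April – 7 November; the standard-time date in Ethax Province, 7 April 2032, is outside that window, so Ethax Province is on standard time at UTC−04:00.
00:45 UTC − 4h = 20:45 Ethax Province (rolling into the previous day, 7 April 2032).

20:45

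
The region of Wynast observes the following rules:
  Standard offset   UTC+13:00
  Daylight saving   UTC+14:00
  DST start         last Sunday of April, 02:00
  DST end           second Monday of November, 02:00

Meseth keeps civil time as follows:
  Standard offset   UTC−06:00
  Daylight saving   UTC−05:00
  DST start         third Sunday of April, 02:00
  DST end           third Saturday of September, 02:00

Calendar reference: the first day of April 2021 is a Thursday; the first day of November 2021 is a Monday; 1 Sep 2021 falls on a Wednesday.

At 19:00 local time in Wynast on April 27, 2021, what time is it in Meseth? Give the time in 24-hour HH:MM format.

00:00

1 April 2021 is a Thursday, so Sundays fall on 4, 11, 18, 25; the last is April 25.
1 November 2021 is a Monday, so the first Monday is November 1 and the second is November 8.
April 27, 2021 falls between 25 April and 8 November, so daylight saving is in effect and Wynast is at UTC+14:00.
19:00 Wynast − 14h = 05:00 UTC.
1 April 2021 is a Thursday, so the first Sunday is April 4 and the third is April 18.
1 September 2021 is a Wednesday, so the first Saturday is September 4 and the third is September 18.
At the standard offset (UTC−06:00), 05:00 UTC − 6h = 23:00 Meseth standard time (rolling into the previous day, 26 April 2021).
The standard-time date in Meseth, April 26, 2021, falls between 18 April and 18 September, so daylight saving is in effect and Meseth is at UTC−05:00.
05:00 UTC − 5h = 00:00 Meseth.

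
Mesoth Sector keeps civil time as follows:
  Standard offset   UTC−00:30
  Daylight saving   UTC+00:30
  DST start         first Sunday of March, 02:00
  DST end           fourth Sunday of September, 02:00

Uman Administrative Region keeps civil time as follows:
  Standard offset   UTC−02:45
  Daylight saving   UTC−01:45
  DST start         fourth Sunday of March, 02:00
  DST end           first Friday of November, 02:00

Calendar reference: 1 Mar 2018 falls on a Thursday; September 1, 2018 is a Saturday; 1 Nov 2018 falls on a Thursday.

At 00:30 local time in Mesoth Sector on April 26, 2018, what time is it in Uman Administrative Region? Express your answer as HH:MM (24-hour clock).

1 March 2018 is a Thursday, so the first Sunday is March 4.
1 September 2018 is a Saturday, so the first Sunday is September 2 and the fourth is September 23.
April 26, 2018 lies within the daylight-saving period (4 March – 23 September), so Mesoth Sector is on daylight time, UTC+00:30.
00:30 Mesoth Sector − 0h30m = 00:00 UTC.
1 March 2018 is a Thursday, so the first Sunday is March 4 and the fourth is March 25.
1 November 2018 is a Thursday, so the first Friday is November 2.
At the standard offset (UTC−02:45), 00:00 UTC − 2h45m = 21:15 Uman Administrative Region standard time (rolling into the previous day, 25 April 2018).
Daylight saving runs 25 March – 2 November; the standard-time date in Uman Administrative Region, April 25, 2018, is inside that window, so Uman Administrative Region is at UTC−01:45.
00:00 UTC − 1h45m = 22:15 Uman Administrative Region (rolling into the previous day, 25 April 2018).

22:15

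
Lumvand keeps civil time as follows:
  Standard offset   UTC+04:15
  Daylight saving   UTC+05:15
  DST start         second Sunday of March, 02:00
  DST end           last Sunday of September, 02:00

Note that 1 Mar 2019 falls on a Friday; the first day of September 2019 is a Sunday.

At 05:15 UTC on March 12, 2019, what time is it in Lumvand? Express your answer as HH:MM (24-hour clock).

1 March 2019 is a Friday, so the first Sunday is March 3 and the second is March 10.
1 September 2019 is a Sunday, so Sundays fall on 1, 8, 15, 22, 29; the last is September 29.
At the standard offset (UTC+04:15), 05:15 UTC + 4h15m = 09:30 Lumvand standard time.
The standard-time date in Lumvand, March 12, 2019, falls between 10 March and 29 September, so daylight saving is in effect and Lumvand is at UTC+05:15.
05:15 UTC + 5h15m = 10:30 local.

10:30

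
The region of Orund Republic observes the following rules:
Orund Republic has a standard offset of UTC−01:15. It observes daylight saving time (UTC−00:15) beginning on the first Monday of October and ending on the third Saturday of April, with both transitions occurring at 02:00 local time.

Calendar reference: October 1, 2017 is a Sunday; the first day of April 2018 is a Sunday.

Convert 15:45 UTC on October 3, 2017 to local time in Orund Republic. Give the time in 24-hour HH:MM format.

1 October 2017 is a Sunday, so the first Monday is October 2.
1 April 2018 is a Sunday, so the first Saturday is April 7 and the third is April 21.
At the standard offset (UTC−01:15), 15:45 UTC − 1h15m = 14:30 Orund Republic standard time.
The standard-time date in Orund Republic, October 3, 2017, lies within the daylight-saving period (2 October 2017 – 21 April 2018), so Orund Republic is on daylight time, UTC−00:15.
15:45 UTC − 0h15m = 15:30 local.

15:30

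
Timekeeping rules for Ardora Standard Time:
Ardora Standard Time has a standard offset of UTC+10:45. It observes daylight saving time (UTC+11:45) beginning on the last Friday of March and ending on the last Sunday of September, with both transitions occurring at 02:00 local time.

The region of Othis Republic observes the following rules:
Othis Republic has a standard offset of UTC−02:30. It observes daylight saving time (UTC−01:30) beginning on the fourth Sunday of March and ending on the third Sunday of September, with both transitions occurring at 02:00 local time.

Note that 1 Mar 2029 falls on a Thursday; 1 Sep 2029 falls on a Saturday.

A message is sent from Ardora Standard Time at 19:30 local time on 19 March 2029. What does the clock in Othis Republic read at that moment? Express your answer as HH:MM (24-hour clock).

1 March 2029 is a Thursday, so Fridays fall on 2, 9, 16, 23, 30; the last is March 30.
1 September 2029 is a Saturday, so Sundays fall on 2, 9, 16, 23, 30; the last is September 30.
Daylight saving runs 30 March – 30 September; 19 March 2029 is outside that window, so Ardora Standard Time is on standard time at UTC+10:45.
19:30 Ardora Standard Time − 10h45m = 08:45 UTC.
1 March 2029 is a Thursday, so the first Sunday is March 4 and the fourth is March 25.
1 September 2029 is a Saturday, so the first Sunday is September 2 and the third is September 16.
At the standard offset (UTC−02:30), 08:45 UTC − 2h30m = 06:15 Othis Republic standard time.
The standard-time date in Othis Republic, 19 March 2029, does not fall between 25 March and 16 September, so daylight saving is not in effect and Othis Republic is at UTC−02:30.
08:45 UTC − 2h30m = 06:15 Othis Republic.

06:15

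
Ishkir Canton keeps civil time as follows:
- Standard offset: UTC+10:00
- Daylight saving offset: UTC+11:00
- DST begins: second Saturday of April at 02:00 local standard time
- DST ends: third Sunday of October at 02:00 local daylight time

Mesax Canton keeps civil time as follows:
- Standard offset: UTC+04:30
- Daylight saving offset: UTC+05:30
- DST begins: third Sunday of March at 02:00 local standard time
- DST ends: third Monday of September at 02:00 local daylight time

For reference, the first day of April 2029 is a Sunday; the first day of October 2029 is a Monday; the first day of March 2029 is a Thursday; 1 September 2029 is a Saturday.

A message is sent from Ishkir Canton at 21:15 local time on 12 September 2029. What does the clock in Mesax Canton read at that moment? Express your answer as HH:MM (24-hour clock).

15:45

1 April 2029 is a Sunday, so the first Saturday is April 7 and the second is April 14.
1 October 2029 is a Monday, so the first Sunday is October 7 and the third is October 21.
Daylight saving runs 14 April – 21 October; 12 September 2029 is inside that window, so Ishkir Canton is at UTC+11:00.
21:15 Ishkir Canton − 11h = 10:15 UTC.
1 March 2029 is a Thursday, so the first Sunday is March 4 and the third is March 18.
1 September 2029 is a Saturday, so the first Monday is September 3 and the third is September 17.
At the standard offset (UTC+04:30), 10:15 UTC + 4h30m = 14:45 Mesax Canton standard time.
The standard-time date in Mesax Canton, 12 September 2029, falls between 18 March and 17 September, so daylight saving is in effect and Mesax Canton is at UTC+05:30.
10:15 UTC + 5h30m = 15:45 Mesax Canton.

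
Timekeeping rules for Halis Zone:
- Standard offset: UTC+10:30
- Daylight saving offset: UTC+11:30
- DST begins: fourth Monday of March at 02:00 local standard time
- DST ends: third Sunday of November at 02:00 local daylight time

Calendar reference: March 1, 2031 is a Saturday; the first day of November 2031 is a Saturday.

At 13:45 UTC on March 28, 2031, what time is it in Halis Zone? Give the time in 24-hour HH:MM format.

1 March 2031 is a Saturday, so the first Monday is March 3 and the fourth is March 24.
1 November 2031 is a Saturday, so the first Sunday is November 2 and the third is November 16.
At the standard offset (UTC+10:30), 13:45 UTC + 10h30m = 00:15 Halis Zone standard time (rolling into the next day, 29 March 2031).
Daylight saving runs 24 March – 16 November; the standard-time date in Halis Zone, March 29, 2031, is inside that window, so Halis Zone is at UTC+11:30.
13:45 UTC + 11h30m = 01:15 local (rolling into the next day, 29 March 2031).

01:15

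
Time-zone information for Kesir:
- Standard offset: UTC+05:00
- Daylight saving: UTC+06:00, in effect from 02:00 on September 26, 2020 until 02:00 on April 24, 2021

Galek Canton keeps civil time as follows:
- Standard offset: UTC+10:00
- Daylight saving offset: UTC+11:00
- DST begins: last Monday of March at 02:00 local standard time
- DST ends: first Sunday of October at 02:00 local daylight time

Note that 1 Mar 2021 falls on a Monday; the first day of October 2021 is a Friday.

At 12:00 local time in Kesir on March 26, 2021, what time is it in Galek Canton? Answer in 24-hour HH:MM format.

16:00

March 26, 2021 falls between 26 September 2020 and 24 April 2021, so daylight saving is in effect and Kesir is at UTC+06:00.
12:00 Kesir − 6h = 06:00 UTC.
1 March 2021 is a Monday, so Mondays fall on 1, 8, 15, 22, 29; the last is March 29.
1 October 2021 is a Friday, so the first Sunday is October 3.
At the standard offset (UTC+10:00), 06:00 UTC + 10h = 16:00 Galek Canton standard time.
The standard-time date in Galek Canton, March 26, 2021, is outside the daylight-saving period (29 March – 3 October), so Galek Canton is on standard time, UTC+10:00.
06:00 UTC + 10h = 16:00 Galek Canton.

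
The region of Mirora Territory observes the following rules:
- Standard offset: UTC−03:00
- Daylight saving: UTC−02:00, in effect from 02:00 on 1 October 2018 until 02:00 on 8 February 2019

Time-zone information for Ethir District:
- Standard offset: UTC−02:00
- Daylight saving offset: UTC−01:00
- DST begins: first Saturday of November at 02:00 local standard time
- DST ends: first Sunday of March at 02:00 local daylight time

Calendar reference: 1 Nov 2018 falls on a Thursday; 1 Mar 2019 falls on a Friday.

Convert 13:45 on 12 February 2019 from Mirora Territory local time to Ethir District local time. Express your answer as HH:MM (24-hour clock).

15:45

12 February 2019 is outside the daylight-saving period (1 October 2018 – 8 February 2019), so Mirora Territory is on standard time, UTC−03:00.
13:45 Mirora Territory + 3h = 16:45 UTC.
1 November 2018 is a Thursday, so the first Saturday is November 3.
1 March 2019 is a Friday, so the first Sunday is March 3.
At the standard offset (UTC−02:00), 16:45 UTC − 2h = 14:45 Ethir District standard time.
Daylight saving runs 3 November 2018 – 3 March 2019; the standard-time date in Ethir District, 12 February 2019, is inside that window, so Ethir District is at UTC−01:00.
16:45 UTC − 1h = 15:45 Ethir District.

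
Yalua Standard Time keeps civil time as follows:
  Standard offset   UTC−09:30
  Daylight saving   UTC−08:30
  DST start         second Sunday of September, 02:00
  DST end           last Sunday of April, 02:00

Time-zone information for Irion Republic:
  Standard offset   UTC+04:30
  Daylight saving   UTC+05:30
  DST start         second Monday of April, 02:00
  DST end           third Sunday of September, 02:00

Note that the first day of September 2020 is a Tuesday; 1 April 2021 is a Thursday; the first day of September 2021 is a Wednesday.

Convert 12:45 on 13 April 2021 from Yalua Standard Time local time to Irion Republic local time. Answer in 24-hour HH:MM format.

02:45

1 September 2020 is a Tuesday, so the first Sunday is September 6 and the second is September 13.
1 April 2021 is a Thursday, so Sundays fall on 4, 11, 18, 25; the last is April 25.
Daylight saving runs 13 September 2020 – 25 April 2021; 13 April 2021 is inside that window, so Yalua Standard Time is at UTC−08:30.
12:45 Yalua Standard Time + 8h30m = 21:15 UTC.
1 April 2021 is a Thursday, so the first Monday is April 5 and the second is April 12.
1 September 2021 is a Wednesday, so the first Sunday is September 5 and the third is September 19.
At the standard offset (UTC+04:30), 21:15 UTC + 4h30m = 01:45 Irion Republic standard time (rolling into the next day, 14 April 2021).
The standard-time date in Irion Republic, 14 April 2021, lies within the daylight-saving period (12 April – 19 September), so Irion Republic is on daylight time, UTC+05:30.
21:15 UTC + 5h30m = 02:45 Irion Republic (rolling into the next day, 14 April 2021).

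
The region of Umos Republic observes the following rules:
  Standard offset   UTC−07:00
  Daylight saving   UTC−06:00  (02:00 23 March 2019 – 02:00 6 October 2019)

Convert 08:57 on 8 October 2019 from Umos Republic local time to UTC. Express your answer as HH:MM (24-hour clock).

15:57

8 October 2019 is outside the daylight-saving period (23 March – 6 October), so Umos Republic is on standard time, UTC−07:00.
08:57 local + 7h = 15:57 UTC.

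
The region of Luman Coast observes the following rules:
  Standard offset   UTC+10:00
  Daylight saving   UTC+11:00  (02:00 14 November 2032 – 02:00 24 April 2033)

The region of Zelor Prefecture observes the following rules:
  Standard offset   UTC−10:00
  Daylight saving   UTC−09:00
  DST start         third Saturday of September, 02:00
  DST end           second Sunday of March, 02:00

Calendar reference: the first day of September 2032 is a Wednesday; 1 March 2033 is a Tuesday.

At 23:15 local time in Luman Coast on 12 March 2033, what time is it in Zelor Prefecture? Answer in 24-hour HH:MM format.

12 March 2033 falls between 14 November 2032 and 24 April 2033, so daylight saving is in effect and Luman Coast is at UTC+11:00.
23:15 Luman Coast − 11h = 12:15 UTC.
1 September 2032 is a Wednesday, so the first Saturday is September 4 and the third is September 18.
1 March 2033 is a Tuesday, so the first Sunday is March 6 and the second is March 13.
At the standard offset (UTC−10:00), 12:15 UTC − 10h = 02:15 Zelor Prefecture standard time.
The standard-time date in Zelor Prefecture, 12 March 2033, lies within the daylight-saving period (18 September 2032 – 13 March 2033), so Zelor Prefecture is on daylight time, UTC−09:00.
12:15 UTC − 9h = 03:15 Zelor Prefecture.

03:15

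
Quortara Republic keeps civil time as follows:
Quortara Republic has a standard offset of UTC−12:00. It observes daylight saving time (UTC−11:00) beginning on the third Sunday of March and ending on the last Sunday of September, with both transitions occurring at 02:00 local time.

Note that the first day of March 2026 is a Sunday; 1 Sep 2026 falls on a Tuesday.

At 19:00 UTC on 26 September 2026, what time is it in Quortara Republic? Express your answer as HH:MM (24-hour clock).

08:00

1 March 2026 is a Sunday, so the first Sunday is March 1 and the third is March 15.
1 September 2026 is a Tuesday, so Sundays fall on 6, 13, 20, 27; the last is September 27.
At the standard offset (UTC−12:00), 19:00 UTC − 12h = 07:00 Quortara Republic standard time.
The standard-time date in Quortara Republic, 26 September 2026, falls between 15 March and 27 September, so daylight saving is in effect and Quortara Republic is at UTC−11:00.
19:00 UTC − 11h = 08:00 local.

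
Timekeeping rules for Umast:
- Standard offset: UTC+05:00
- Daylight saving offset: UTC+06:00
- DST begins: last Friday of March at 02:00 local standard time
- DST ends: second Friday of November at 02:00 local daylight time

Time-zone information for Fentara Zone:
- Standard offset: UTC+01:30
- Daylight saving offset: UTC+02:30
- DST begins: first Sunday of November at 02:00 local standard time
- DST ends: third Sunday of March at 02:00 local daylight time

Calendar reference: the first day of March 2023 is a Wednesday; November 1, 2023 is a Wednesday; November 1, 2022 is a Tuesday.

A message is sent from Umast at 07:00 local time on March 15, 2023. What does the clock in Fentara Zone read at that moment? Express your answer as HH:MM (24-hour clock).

04:30

1 March 2023 is a Wednesday, so Fridays fall on 3, 10, 17, 24, 31; the last is March 31.
1 November 2023 is a Wednesday, so the first Friday is November 3 and the second is November 10.
March 15, 2023 is outside the daylight-saving period (31 March – 10 November), so Umast is on standard time, UTC+05:00.
07:00 Umast − 5h = 02:00 UTC.
1 November 2022 is a Tuesday, so the first Sunday is November 6.
1 March 2023 is a Wednesday, so the first Sunday is March 5 and the third is March 19.
At the standard offset (UTC+01:30), 02:00 UTC + 1h30m = 03:30 Fentara Zone standard time.
The standard-time date in Fentara Zone, March 15, 2023, lies within the daylight-saving period (6 November 2022 – 19 March 2023), so Fentara Zone is on daylight time, UTC+02:30.
02:00 UTC + 2h30m = 04:30 Fentara Zone.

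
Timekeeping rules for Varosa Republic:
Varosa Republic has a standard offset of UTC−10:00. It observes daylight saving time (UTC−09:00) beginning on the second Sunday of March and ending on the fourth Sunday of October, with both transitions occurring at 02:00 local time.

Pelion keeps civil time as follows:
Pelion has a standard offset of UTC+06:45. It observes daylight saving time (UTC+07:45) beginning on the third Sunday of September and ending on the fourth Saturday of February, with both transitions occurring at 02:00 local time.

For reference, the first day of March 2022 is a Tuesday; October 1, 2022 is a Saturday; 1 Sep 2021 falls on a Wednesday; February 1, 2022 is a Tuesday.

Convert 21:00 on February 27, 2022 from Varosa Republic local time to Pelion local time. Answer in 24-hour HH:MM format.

1 March 2022 is a Tuesday, so the first Sunday is March 6 and the second is March 13.
1 October 2022 is a Saturday, so the first Sunday is October 2 and the fourth is October 23.
Daylight saving runs 13 March – 23 October; February 27, 2022 is outside that window, so Varosa Republic is on standard time at UTC−10:00.
21:00 Varosa Republic + 10h = 07:00 UTC (rolling into the next day, 28 February 2022).
1 September 2021 is a Wednesday, so the first Sunday is September 5 and the third is September 19.
1 February 2022 is a Tuesday, so the first Saturday is February 5 and the fourth is February 26.
At the standard offset (UTC+06:45), 07:00 UTC + 6h45m = 13:45 Pelion standard time.
Daylight saving runs 19 September 2021 – 26 February 2022; the standard-time date in Pelion, February 28, 2022, is outside that window, so Pelion is on standard time at UTC+06:45.
07:00 UTC + 6h45m = 13:45 Pelion.

13:45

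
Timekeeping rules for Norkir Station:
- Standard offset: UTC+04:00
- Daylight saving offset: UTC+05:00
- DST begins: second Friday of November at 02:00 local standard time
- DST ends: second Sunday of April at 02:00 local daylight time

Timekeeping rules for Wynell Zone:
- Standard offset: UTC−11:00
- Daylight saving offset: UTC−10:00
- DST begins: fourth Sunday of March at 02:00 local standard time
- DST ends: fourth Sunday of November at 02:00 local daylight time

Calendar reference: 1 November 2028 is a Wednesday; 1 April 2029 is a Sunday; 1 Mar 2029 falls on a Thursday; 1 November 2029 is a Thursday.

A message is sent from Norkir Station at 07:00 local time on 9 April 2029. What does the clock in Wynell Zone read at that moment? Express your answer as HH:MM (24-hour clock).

1 November 2028 is a Wednesday, so the first Friday is November 3 and the second is November 10.
1 April 2029 is a Sunday, so the first Sunday is April 1 and the second is April 8.
9 April 2029 is outside the daylight-saving period (10 November 2028 – 8 April 2029), so Norkir Station is on standard time, UTC+04:00.
07:00 Norkir Station − 4h = 03:00 UTC.
1 March 2029 is a Thursday, so the first Sunday is March 4 and the fourth is March 25.
1 November 2029 is a Thursday, so the first Sunday is November 4 and the fourth is November 25.
At the standard offset (UTC−11:00), 03:00 UTC − 11h = 16:00 Wynell Zone standard time (rolling into the previous day, 8 April 2029).
The standard-time date in Wynell Zone, 8 April 2029, lies within the daylight-saving period (25 March – 25 November), so Wynell Zone is on daylight time, UTC−10:00.
03:00 UTC − 10h = 17:00 Wynell Zone (rolling into the previous day, 8 April 2029).

17:00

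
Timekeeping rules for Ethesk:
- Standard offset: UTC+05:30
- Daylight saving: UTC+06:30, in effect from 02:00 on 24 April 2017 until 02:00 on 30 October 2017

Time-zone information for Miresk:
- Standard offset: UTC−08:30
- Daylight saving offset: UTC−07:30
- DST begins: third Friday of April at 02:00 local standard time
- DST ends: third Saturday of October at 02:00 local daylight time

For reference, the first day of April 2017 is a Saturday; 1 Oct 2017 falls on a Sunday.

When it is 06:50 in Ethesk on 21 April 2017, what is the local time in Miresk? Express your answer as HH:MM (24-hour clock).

21 April 2017 does not fall between 24 April and 30 October, so daylight saving is not in effect and Ethesk is at UTC+05:30.
06:50 Ethesk − 5h30m = 01:20 UTC.
1 April 2017 is a Saturday, so the first Friday is April 7 and the third is April 21.
1 October 2017 is a Sunday, so the first Saturday is October 7 and the third is October 21.
At the standard offset (UTC−08:30), 01:20 UTC − 8h30m = 16:50 Miresk standard time (rolling into the previous day, 20 April 2017).
The standard-time date in Miresk, 20 April 2017, does not fall between 21 April and 21 October, so daylight saving is not in effect and Miresk is at UTC−08:30.
01:20 UTC − 8h30m = 16:50 Miresk (rolling into the previous day, 20 April 2017).

16:50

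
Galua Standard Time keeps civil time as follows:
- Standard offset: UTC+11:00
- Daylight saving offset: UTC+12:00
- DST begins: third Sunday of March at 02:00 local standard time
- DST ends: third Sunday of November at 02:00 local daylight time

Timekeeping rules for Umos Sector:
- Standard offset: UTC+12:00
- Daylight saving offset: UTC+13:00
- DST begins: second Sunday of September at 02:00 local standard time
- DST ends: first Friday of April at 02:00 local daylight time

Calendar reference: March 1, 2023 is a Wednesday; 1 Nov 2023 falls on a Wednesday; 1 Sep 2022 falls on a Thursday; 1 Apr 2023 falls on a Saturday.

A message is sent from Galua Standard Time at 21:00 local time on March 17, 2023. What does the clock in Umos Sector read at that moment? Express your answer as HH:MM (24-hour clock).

1 March 2023 is a Wednesday, so the first Sunday is March 5 and the third is March 19.
1 November 2023 is a Wednesday, so the first Sunday is November 5 and the third is November 19.
March 17, 2023 does not fall between 19 March and 19 November, so daylight saving is not in effect and Galua Standard Time is at UTC+11:00.
21:00 Galua Standard Time − 11h = 10:00 UTC.
1 September 2022 is a Thursday, so the first Sunday is September 4 and the second is September 11.
1 April 2023 is a Saturday, so the first Friday is April 7.
At the standard offset (UTC+12:00), 10:00 UTC + 12h = 22:00 Umos Sector standard time.
The standard-time date in Umos Sector, March 17, 2023, lies within the daylight-saving period (11 September 2022 – 7 April 2023), so Umos Sector is on daylight time, UTC+13:00.
10:00 UTC + 13h = 23:00 Umos Sector.

23:00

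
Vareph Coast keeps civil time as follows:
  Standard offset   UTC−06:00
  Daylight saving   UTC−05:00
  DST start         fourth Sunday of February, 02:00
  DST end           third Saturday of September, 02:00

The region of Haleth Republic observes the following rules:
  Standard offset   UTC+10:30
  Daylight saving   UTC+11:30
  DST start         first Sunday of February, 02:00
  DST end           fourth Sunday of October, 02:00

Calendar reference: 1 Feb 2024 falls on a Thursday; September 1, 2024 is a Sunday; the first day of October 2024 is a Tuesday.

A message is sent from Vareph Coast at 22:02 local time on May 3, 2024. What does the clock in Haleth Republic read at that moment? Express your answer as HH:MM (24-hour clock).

14:32

1 February 2024 is a Thursday, so the first Sunday is February 4 and the fourth is February 25.
1 September 2024 is a Sunday, so the first Saturday is September 7 and the third is September 21.
Daylight saving runs 25 February – 21 September; May 3, 2024 is inside that window, so Vareph Coast is at UTC−05:00.
22:02 Vareph Coast + 5h = 03:02 UTC (rolling into the next day, 4 May 2024).
1 February 2024 is a Thursday, so the first Sunday is February 4.
1 October 2024 is a Tuesday, so the first Sunday is October 6 and the fourth is October 27.
At the standard offset (UTC+10:30), 03:02 UTC + 10h30m = 13:32 Haleth Republic standard time.
Daylight saving runs 4 February – 27 October; the standard-time date in Haleth Republic, May 4, 2024, is inside that window, so Haleth Republic is at UTC+11:30.
03:02 UTC + 11h30m = 14:32 Haleth Republic.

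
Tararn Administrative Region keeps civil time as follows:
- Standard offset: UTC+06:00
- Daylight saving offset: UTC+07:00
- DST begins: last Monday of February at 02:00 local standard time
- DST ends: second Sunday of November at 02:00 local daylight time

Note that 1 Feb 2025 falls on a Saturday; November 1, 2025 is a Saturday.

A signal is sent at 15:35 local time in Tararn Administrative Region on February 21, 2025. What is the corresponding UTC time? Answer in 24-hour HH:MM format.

1 February 2025 is a Saturday, so Mondays fall on 3, 10, 17, 24; the last is February 24.
1 November 2025 is a Saturday, so the first Sunday is November 2 and the second is November 9.
February 21, 2025 does not fall between 24 February and 9 November, so daylight saving is not in effect and Tararn Administrative Region is at UTC+06:00.
15:35 local − 6h = 09:35 UTC.

09:35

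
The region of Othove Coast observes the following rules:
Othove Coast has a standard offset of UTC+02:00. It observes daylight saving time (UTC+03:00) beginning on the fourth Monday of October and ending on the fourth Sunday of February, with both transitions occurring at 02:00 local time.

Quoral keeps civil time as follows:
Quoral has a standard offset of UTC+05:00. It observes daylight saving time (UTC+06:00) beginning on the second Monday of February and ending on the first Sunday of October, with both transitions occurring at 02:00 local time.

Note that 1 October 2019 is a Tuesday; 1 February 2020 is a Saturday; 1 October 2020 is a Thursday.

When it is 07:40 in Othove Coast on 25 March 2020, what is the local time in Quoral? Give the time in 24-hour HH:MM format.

11:40

1 October 2019 is a Tuesday, so the first Monday is October 7 and the fourth is October 28.
1 February 2020 is a Saturday, so the first Sunday is February 2 and the fourth is February 23.
Daylight saving runs 28 October 2019 – 23 February 2020; 25 March 2020 is outside that window, so Othove Coast is on standard time at UTC+02:00.
07:40 Othove Coast − 2h = 05:40 UTC.
1 February 2020 is a Saturday, so the first Monday is February 3 and the second is February 10.
1 October 2020 is a Thursday, so the first Sunday is October 4.
At the standard offset (UTC+05:00), 05:40 UTC + 5h = 10:40 Quoral standard time.
Daylight saving runs 10 February – 4 October; the standard-time date in Quoral, 25 March 2020, is inside that window, so Quoral is at UTC+06:00.
05:40 UTC + 6h = 11:40 Quoral.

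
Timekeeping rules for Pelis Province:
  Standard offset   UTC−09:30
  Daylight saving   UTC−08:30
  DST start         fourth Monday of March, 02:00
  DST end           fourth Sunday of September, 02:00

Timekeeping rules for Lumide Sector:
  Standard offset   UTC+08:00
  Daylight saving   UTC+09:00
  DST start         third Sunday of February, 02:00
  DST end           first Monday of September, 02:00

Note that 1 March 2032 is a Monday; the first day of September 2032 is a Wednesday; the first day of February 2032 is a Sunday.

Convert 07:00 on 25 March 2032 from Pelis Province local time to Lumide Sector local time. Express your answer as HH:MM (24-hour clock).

1 March 2032 is a Monday, so the first Monday is March 1 and the fourth is March 22.
1 September 2032 is a Wednesday, so the first Sunday is September 5 and the fourth is September 26.
25 March 2032 lies within the daylight-saving period (22 March – 26 September), so Pelis Province is on daylight time, UTC−08:30.
07:00 Pelis Province + 8h30m = 15:30 UTC.
1 February 2032 is a Sunday, so the first Sunday is February 1 and the third is February 15.
1 September 2032 is a Wednesday, so the first Monday is September 6.
At the standard offset (UTC+08:00), 15:30 UTC + 8h = 23:30 Lumide Sector standard time.
The standard-time date in Lumide Sector, 25 March 2032, falls between 15 February and 6 September, so daylight saving is in effect and Lumide Sector is at UTC+09:00.
15:30 UTC + 9h = 00:30 Lumide Sector (rolling into the next day, 26 March 2032).

00:30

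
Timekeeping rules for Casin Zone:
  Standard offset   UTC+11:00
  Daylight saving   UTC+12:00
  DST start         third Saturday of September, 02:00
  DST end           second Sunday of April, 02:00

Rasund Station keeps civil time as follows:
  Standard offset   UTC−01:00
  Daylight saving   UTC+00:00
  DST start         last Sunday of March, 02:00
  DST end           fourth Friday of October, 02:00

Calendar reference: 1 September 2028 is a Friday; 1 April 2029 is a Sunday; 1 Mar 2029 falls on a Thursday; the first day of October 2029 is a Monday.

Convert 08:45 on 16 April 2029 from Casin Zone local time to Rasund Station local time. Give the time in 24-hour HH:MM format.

21:45

1 September 2028 is a Friday, so the first Saturday is September 2 and the third is September 16.
1 April 2029 is a Sunday, so the first Sunday is April 1 and the second is April 8.
16 April 2029 does not fall between 16 September 2028 and 8 April 2029, so daylight saving is not in effect and Casin Zone is at UTC+11:00.
08:45 Casin Zone − 11h = 21:45 UTC (rolling into the previous day, 15 April 2029).
1 March 2029 is a Thursday, so Sundays fall on 4, 11, 18, 25; the last is March 25.
1 October 2029 is a Monday, so the first Friday is October 5 and the fourth is October 26.
At the standard offset (UTC−01:00), 21:45 UTC − 1h = 20:45 Rasund Station standard time.
The standard-time date in Rasund Station, 15 April 2029, falls between 25 March and 26 October, so daylight saving is in effect and Rasund Station is at UTC+00:00.
21:45 UTC + 0h = 21:45 Rasund Station.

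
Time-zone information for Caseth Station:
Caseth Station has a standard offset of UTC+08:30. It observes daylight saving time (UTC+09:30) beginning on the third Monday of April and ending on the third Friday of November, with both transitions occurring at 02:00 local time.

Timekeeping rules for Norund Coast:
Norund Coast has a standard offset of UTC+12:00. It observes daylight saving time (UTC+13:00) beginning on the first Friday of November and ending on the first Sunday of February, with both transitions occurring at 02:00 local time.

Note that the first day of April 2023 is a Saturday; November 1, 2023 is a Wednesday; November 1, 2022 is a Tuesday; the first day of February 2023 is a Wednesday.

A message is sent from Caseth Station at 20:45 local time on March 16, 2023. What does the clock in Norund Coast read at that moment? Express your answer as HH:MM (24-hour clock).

1 April 2023 is a Saturday, so the first Monday is April 3 and the third is April 17.
1 November 2023 is a Wednesday, so the first Friday is November 3 and the third is November 17.
March 16, 2023 does not fall between 17 April and 17 November, so daylight saving is not in effect and Caseth Station is at UTC+08:30.
20:45 Caseth Station − 8h30m = 12:15 UTC.
1 November 2022 is a Tuesday, so the first Friday is November 4.
1 February 2023 is a Wednesday, so the first Sunday is February 5.
At the standard offset (UTC+12:00), 12:15 UTC + 12h = 00:15 Norund Coast standard time (rolling into the next day, 17 March 2023).
The standard-time date in Norund Coast, March 17, 2023, does not fall between 4 November 2022 and 5 February 2023, so daylight saving is not in effect and Norund Coast is at UTC+12:00.
12:15 UTC + 12h = 00:15 Norund Coast (rolling into the next day, 17 March 2023).

00:15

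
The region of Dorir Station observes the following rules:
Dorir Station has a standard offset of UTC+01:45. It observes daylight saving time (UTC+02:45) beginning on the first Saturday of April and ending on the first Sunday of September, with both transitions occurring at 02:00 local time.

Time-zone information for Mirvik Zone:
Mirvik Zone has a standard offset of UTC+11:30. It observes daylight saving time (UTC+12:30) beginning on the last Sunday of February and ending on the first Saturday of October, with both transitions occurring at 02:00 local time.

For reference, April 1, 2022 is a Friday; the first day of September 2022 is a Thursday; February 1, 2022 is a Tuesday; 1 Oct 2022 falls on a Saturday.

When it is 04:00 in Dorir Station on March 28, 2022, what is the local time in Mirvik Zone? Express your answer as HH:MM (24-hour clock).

1 April 2022 is a Friday, so the first Saturday is April 2.
1 September 2022 is a Thursday, so the first Sunday is September 4.
March 28, 2022 is outside the daylight-saving period (2 April – 4 September), so Dorir Station is on standard time, UTC+01:45.
04:00 Dorir Station − 1h45m = 02:15 UTC.
1 February 2022 is a Tuesday, so Sundays fall on 6, 13, 20, 27; the last is February 27.
1 October 2022 is a Saturday, so the first Saturday is October 1.
At the standard offset (UTC+11:30), 02:15 UTC + 11h30m = 13:45 Mirvik Zone standard time.
The standard-time date in Mirvik Zone, March 28, 2022, lies within the daylight-saving period (27 February – 1 October), so Mirvik Zone is on daylight time, UTC+12:30.
02:15 UTC + 12h30m = 14:45 Mirvik Zone.

14:45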